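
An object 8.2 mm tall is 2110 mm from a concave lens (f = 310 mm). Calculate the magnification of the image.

For a concave lens, f = -310 mm.
1/d_i = 1/f − 1/d_o = 1/(-310.0) − 1/(2110) = -0.003700, so d_i = -270.3 mm.
m = −d_i/d_o = −(-270.3)/(2110) = +0.128.
The image is virtual, upright and reduced, on the same side as the object.

m = +0.128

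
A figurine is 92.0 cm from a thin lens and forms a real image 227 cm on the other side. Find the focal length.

f = 65.5 cm (converging)

Real image ⇒ d_i = +227 cm.
1/f = 1/d_o + 1/d_i = 1/(92.0) + 1/(227) = 0.01527, so f = 65.5 cm.
Since f is positive, the thin lens is converging.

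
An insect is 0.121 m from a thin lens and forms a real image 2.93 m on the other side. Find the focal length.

Real image ⇒ d_i = +2.93 m.
1/f = 1/d_o + 1/d_i = 1/(0.121) + 1/(2.93) = 8.606, so f = 0.116 m.
Since f is positive, the thin lens is converging.

f = 0.116 m (converging)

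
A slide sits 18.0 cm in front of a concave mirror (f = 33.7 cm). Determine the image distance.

38.6 cm

Mirror equation: 1/v = 1/f − 1/u = 1/(33.70) − 1/(18.0) = 0.02967 − 0.05556 = -0.02588, so v = -38.6 cm.
The image is virtual, upright and enlarged, behind the mirror.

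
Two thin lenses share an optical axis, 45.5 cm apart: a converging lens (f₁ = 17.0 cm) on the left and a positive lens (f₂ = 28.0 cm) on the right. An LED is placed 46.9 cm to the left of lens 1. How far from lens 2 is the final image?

57.5 cm

Lens 1: 1/d_i1 = 1/f₁ − 1/d_o1 = 1/(17.0) − 1/(46.9) = 0.03750, so d_i1 = 26.67 cm.
The intermediate image is 26.67 cm to the right of lens 1, which is 45.5 − (26.67) = 18.83 cm to the left of lens 2, so d_o2 = +18.83 cm.
Lens 2: 1/d_i2 = 1/f₂ − 1/d_o2 = 1/(28.0) − 1/(18.83) = -0.01739, so d_i2 = -57.5 cm.
The final image is virtual, 57.5 cm to the left of lens 2 (overall magnification ≈ -1.7).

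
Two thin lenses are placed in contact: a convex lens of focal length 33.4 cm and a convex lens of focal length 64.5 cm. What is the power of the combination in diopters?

P = +4.54 D

P₁ = 1/f₁ = 1/(0.334 m) = +2.994 D; P₂ = 1/f₂ = 1/(0.645 m) = +1.550 D.
For thin lenses in contact, P = P₁ + P₂ = (+2.994) + (+1.550) = +4.54 D.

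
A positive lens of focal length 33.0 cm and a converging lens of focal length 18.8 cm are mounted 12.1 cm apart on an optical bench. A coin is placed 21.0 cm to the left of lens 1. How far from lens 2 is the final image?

25.7 cm

Lens 1: 1/d_i1 = 1/f₁ − 1/d_o1 = 1/(33.0) − 1/(21.0) = -0.01732, so d_i1 = -57.75 cm.
The intermediate image is 57.75 cm to the left of lens 1 (virtual), which is 12.1 − (-57.75) = 69.85 cm to the left of lens 2, so d_o2 = +69.85 cm.
Lens 2: 1/d_i2 = 1/f₂ − 1/d_o2 = 1/(18.8) − 1/(69.85) = 0.03888, so d_i2 = 25.7 cm.
The final image is real, 25.7 cm to the right of lens 2 (overall magnification ≈ -1.0).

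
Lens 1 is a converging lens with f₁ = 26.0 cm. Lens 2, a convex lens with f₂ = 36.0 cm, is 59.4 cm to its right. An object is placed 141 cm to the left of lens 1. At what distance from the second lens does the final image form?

117 cm

Lens 1: 1/d_i1 = 1/f₁ − 1/d_o1 = 1/(26.0) − 1/(141) = 0.03137, so d_i1 = 31.88 cm.
The intermediate image is 31.88 cm to the right of lens 1, which is 59.4 − (31.88) = 27.52 cm to the left of lens 2, so d_o2 = +27.52 cm.
Lens 2: 1/d_i2 = 1/f₂ − 1/d_o2 = 1/(36.0) − 1/(27.52) = -0.008559, so d_i2 = -117 cm.
The final image is virtual, 117 cm to the left of lens 2 (overall magnification ≈ -0.96).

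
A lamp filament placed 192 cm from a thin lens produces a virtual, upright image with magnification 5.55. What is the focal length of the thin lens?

f = 234 cm (converging)

m = −d_i/d_o ⇒ d_i = −m·d_o = −(+5.55)·(192) = -1066 cm.
1/f = 1/d_o + 1/d_i = 1/(192) + 1/(-1066) = 0.004270, so f = 234 cm.
Since f is positive, the thin lens is converging.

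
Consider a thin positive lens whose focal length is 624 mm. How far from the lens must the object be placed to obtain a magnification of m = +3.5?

446 mm

m = −d_i/d_o ⇒ d_i = −m·d_o.
1/f = 1/d_o + 1/d_i = 1/d_o − 1/(m·d_o) = (1 − 1/m)/d_o, so d_o = f(1 − 1/m) = (624.0)(1 − 1/(+3.5)) = 446 mm.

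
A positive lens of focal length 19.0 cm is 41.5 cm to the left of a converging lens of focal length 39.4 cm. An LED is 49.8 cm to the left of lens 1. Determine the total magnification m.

Lens 1: 1/d_i1 = 1/(19.0) − 1/(49.8) = 0.03255, so d_i1 = 30.72 cm; m₁ = −d_i1/d_o1 = -0.6169.
d_o2 = 41.5 − (30.72) = 10.78 cm.
Lens 2: 1/d_i2 = 1/(39.4) − 1/(10.78) = -0.06738, so d_i2 = -14.84 cm; m₂ = −d_i2/d_o2 = +1.377.
m = m₁·m₂ = (-0.6169)(+1.377) = -0.849.

m = -0.849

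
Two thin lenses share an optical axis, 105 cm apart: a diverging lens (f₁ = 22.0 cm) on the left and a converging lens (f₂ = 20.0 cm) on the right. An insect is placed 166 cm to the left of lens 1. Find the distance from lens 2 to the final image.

Lens 1 is diverging, so f₁ = −22.0 cm.
Lens 1: 1/d_i1 = 1/f₁ − 1/d_o1 = 1/(-22.0) − 1/(166) = -0.05148, so d_i1 = -19.43 cm.
The intermediate image is 19.43 cm to the left of lens 1 (virtual), which is 105 − (-19.43) = 124.4 cm to the left of lens 2, so d_o2 = +124.4 cm.
Lens 2: 1/d_i2 = 1/f₂ − 1/d_o2 = 1/(20.0) − 1/(124.4) = 0.04196, so d_i2 = 23.8 cm.
The final image is real, 23.8 cm to the right of lens 2 (overall magnification ≈ -0.022).

23.8 cm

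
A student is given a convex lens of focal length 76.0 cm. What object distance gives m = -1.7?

121 cm

m = −d_i/d_o ⇒ d_i = −m·d_o.
1/f = 1/d_o + 1/d_i = 1/d_o − 1/(m·d_o) = (1 − 1/m)/d_o, so d_o = f(1 − 1/m) = (76.00)(1 − 1/(-1.7)) = 121 cm.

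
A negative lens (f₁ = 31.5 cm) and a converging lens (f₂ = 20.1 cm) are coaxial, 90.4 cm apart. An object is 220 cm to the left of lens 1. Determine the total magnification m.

f₁ = −31.5 cm (diverging).
Lens 1: 1/d_i1 = 1/(-31.5) − 1/(220) = -0.03629, so d_i1 = -27.55 cm; m₁ = −d_i1/d_o1 = +0.1252.
d_o2 = 90.4 − (-27.55) = 118.0 cm.
Lens 2: 1/d_i2 = 1/(20.1) − 1/(118.0) = 0.04128, so d_i2 = 24.23 cm; m₂ = −d_i2/d_o2 = -0.2053.
m = m₁·m₂ = (+0.1252)(-0.2053) = -0.0257.

m = -0.0257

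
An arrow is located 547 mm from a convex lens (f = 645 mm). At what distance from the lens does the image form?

Thin-lens equation: 1/d_i = 1/f − 1/d_o = 1/(645.0) − 1/(547) = 0.001550 − 0.001828 = -0.0002778, so d_i = -3600 mm.
The image is virtual, upright and enlarged, on the same side as the object.

3600 mm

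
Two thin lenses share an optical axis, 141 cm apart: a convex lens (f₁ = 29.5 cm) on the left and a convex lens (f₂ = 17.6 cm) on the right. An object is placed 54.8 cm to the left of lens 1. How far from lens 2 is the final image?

22.8 cm

Lens 1: 1/d_i1 = 1/f₁ − 1/d_o1 = 1/(29.5) − 1/(54.8) = 0.01565, so d_i1 = 63.90 cm.
The intermediate image is 63.90 cm to the right of lens 1, which is 141 − (63.90) = 77.10 cm to the left of lens 2, so d_o2 = +77.10 cm.
Lens 2: 1/d_i2 = 1/f₂ − 1/d_o2 = 1/(17.6) − 1/(77.10) = 0.04385, so d_i2 = 22.8 cm.
The final image is real, 22.8 cm to the right of lens 2 (overall magnification ≈ 0.34).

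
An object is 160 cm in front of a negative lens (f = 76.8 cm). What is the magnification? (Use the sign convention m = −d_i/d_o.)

For a negative lens, f = -76.8 cm.
1/d_i = 1/f − 1/d_o = 1/(-76.80) − 1/(160) = -0.01927, so d_i = -51.89 cm.
m = −d_i/d_o = −(-51.89)/(160) = +0.324.
The image is virtual, upright and reduced, on the same side as the object.

m = +0.324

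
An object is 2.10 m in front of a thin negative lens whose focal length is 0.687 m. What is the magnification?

m = +0.247

For a negative lens, f = -0.687 m.
1/d_i = 1/f − 1/d_o = 1/(-0.6870) − 1/(2.10) = -1.932, so d_i = -0.5177 m.
m = −d_i/d_o = −(-0.5177)/(2.10) = +0.247.
The image is virtual, upright and reduced, on the same side as the object.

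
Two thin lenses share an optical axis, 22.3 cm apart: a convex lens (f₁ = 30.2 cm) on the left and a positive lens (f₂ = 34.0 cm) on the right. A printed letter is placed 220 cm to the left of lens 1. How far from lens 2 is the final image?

Lens 1: 1/d_i1 = 1/f₁ − 1/d_o1 = 1/(30.2) − 1/(220) = 0.02857, so d_i1 = 35.01 cm.
The intermediate image is 35.01 cm to the right of lens 1, which lies 12.71 cm to the right of lens 2 — a virtual object — so d_o2 = −12.71 cm.
Lens 2: 1/d_i2 = 1/f₂ − 1/d_o2 = 1/(34.0) − 1/(-12.71) = 0.1081, so d_i2 = 9.25 cm.
The final image is real, 9.25 cm to the right of lens 2 (overall magnification ≈ -0.12).

9.25 cm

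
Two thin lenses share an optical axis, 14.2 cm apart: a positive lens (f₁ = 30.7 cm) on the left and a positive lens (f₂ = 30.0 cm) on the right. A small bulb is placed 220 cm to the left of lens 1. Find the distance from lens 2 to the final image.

Lens 1: 1/d_i1 = 1/f₁ − 1/d_o1 = 1/(30.7) − 1/(220) = 0.02803, so d_i1 = 35.68 cm.
The intermediate image is 35.68 cm to the right of lens 1, which lies 21.48 cm to the right of lens 2 — a virtual object — so d_o2 = −21.48 cm.
Lens 2: 1/d_i2 = 1/f₂ − 1/d_o2 = 1/(30.0) − 1/(-21.48) = 0.07989, so d_i2 = 12.5 cm.
The final image is real, 12.5 cm to the right of lens 2 (overall magnification ≈ -0.095).

12.5 cm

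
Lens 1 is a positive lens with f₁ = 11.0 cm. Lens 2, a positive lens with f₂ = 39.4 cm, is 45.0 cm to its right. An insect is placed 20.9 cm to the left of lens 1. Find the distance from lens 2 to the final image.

48.7 cm

Lens 1: 1/d_i1 = 1/f₁ − 1/d_o1 = 1/(11.0) − 1/(20.9) = 0.04306, so d_i1 = 23.22 cm.
The intermediate image is 23.22 cm to the right of lens 1, which is 45.0 − (23.22) = 21.78 cm to the left of lens 2, so d_o2 = +21.78 cm.
Lens 2: 1/d_i2 = 1/f₂ − 1/d_o2 = 1/(39.4) − 1/(21.78) = -0.02053, so d_i2 = -48.7 cm.
The final image is virtual, 48.7 cm to the left of lens 2 (overall magnification ≈ -2.5).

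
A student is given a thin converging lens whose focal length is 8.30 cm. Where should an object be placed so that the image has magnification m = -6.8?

m = −d_i/d_o ⇒ d_i = −m·d_o.
1/f = 1/d_o + 1/d_i = 1/d_o − 1/(m·d_o) = (1 − 1/m)/d_o, so d_o = f(1 − 1/m) = (8.300)(1 − 1/(-6.8)) = 9.52 cm.

9.52 cm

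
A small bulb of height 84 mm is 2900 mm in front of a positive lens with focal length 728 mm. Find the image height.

28.2 mm

1/d_i = 1/f − 1/d_o = 1/(728.0) − 1/(2900) = 0.001029, so d_i = 972.0 mm.
m = −d_i/d_o = -0.3352.
|h_i| = |m|·h_o = 0.3352 × 84 = 28.2 mm. The image is real, inverted and reduced, on the far side of the lens.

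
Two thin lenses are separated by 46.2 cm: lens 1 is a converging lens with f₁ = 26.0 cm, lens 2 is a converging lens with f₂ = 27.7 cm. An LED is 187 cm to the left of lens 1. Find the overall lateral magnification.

Lens 1: 1/d_i1 = 1/(26.0) − 1/(187) = 0.03311, so d_i1 = 30.20 cm; m₁ = −d_i1/d_o1 = -0.1615.
d_o2 = 46.2 − (30.20) = 16.00 cm.
Lens 2: 1/d_i2 = 1/(27.7) − 1/(16.00) = -0.02640, so d_i2 = -37.88 cm; m₂ = −d_i2/d_o2 = +2.368.
m = m₁·m₂ = (-0.1615)(+2.368) = -0.382.

m = -0.382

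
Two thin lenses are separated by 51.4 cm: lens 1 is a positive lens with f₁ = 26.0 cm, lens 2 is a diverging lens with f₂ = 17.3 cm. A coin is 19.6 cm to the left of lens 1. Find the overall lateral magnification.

m = +0.474

Lens 1: 1/d_i1 = 1/(26.0) − 1/(19.6) = -0.01256, so d_i1 = -79.63 cm; m₁ = −d_i1/d_o1 = +4.063.
d_o2 = 51.4 − (-79.63) = 131.0 cm.
f₂ = −17.3 cm (diverging).
Lens 2: 1/d_i2 = 1/(-17.3) − 1/(131.0) = -0.06544, so d_i2 = -15.28 cm; m₂ = −d_i2/d_o2 = +0.1167.
m = m₁·m₂ = (+4.063)(+0.1167) = +0.474.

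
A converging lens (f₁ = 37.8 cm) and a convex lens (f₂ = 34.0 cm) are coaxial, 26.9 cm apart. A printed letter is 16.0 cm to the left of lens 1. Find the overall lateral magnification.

m = -2.86

Lens 1: 1/d_i1 = 1/(37.8) − 1/(16.0) = -0.03604, so d_i1 = -27.74 cm; m₁ = −d_i1/d_o1 = +1.734.
d_o2 = 26.9 − (-27.74) = 54.64 cm.
Lens 2: 1/d_i2 = 1/(34.0) − 1/(54.64) = 0.01111, so d_i2 = 90.01 cm; m₂ = −d_i2/d_o2 = -1.647.
m = m₁·m₂ = (+1.734)(-1.647) = -2.86.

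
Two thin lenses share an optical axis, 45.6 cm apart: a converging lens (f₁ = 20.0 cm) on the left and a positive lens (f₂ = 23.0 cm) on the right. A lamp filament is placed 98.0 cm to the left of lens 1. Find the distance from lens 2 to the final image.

186 cm

Lens 1: 1/d_i1 = 1/f₁ − 1/d_o1 = 1/(20.0) − 1/(98.0) = 0.03980, so d_i1 = 25.13 cm.
The intermediate image is 25.13 cm to the right of lens 1, which is 45.6 − (25.13) = 20.47 cm to the left of lens 2, so d_o2 = +20.47 cm.
Lens 2: 1/d_i2 = 1/f₂ − 1/d_o2 = 1/(23.0) − 1/(20.47) = -0.005374, so d_i2 = -186 cm.
The final image is virtual, 186 cm to the left of lens 2 (overall magnification ≈ -2.3).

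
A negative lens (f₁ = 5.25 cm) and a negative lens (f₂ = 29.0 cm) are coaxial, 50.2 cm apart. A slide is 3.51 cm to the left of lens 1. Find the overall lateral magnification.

f₁ = −5.25 cm (diverging).
Lens 1: 1/d_i1 = 1/(-5.25) − 1/(3.51) = -0.4754, so d_i1 = -2.104 cm; m₁ = −d_i1/d_o1 = +0.5994.
d_o2 = 50.2 − (-2.104) = 52.30 cm.
f₂ = −29.0 cm (diverging).
Lens 2: 1/d_i2 = 1/(-29.0) − 1/(52.30) = -0.05360, so d_i2 = -18.66 cm; m₂ = −d_i2/d_o2 = +0.3567.
m = m₁·m₂ = (+0.5994)(+0.3567) = +0.214.

m = +0.214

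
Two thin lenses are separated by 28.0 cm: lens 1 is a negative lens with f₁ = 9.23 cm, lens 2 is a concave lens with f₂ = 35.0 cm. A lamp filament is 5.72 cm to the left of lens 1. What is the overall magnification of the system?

f₁ = −9.23 cm (diverging).
Lens 1: 1/d_i1 = 1/(-9.23) − 1/(5.72) = -0.2832, so d_i1 = -3.531 cm; m₁ = −d_i1/d_o1 = +0.6173.
d_o2 = 28.0 − (-3.531) = 31.53 cm.
f₂ = −35.0 cm (diverging).
Lens 2: 1/d_i2 = 1/(-35.0) − 1/(31.53) = -0.06029, so d_i2 = -16.59 cm; m₂ = −d_i2/d_o2 = +0.5261.
m = m₁·m₂ = (+0.6173)(+0.5261) = +0.325.

m = +0.325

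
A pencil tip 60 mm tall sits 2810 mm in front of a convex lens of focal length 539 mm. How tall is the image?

14.2 mm

1/d_i = 1/f − 1/d_o = 1/(539.0) − 1/(2810) = 0.001499, so d_i = 666.9 mm.
m = −d_i/d_o = -0.2373.
|h_i| = |m|·h_o = 0.2373 × 60 = 14.2 mm. The image is real, inverted and reduced, on the far side of the lens.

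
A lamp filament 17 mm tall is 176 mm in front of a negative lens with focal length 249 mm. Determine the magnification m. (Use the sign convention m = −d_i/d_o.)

For a negative lens, f = -249 mm.
1/d_i = 1/f − 1/d_o = 1/(-249.0) − 1/(176) = -0.009698, so d_i = -103.1 mm.
m = −d_i/d_o = −(-103.1)/(176) = +0.586.
The image is virtual, upright and reduced, on the same side as the object.

m = +0.586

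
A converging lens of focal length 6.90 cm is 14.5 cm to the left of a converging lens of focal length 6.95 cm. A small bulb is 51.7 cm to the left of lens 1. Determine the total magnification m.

Lens 1: 1/d_i1 = 1/(6.90) − 1/(51.7) = 0.1256, so d_i1 = 7.963 cm; m₁ = −d_i1/d_o1 = -0.1540.
d_o2 = 14.5 − (7.963) = 6.537 cm.
Lens 2: 1/d_i2 = 1/(6.95) − 1/(6.537) = -0.009090, so d_i2 = -110.0 cm; m₂ = −d_i2/d_o2 = +16.83.
m = m₁·m₂ = (-0.1540)(+16.83) = -2.59.

m = -2.59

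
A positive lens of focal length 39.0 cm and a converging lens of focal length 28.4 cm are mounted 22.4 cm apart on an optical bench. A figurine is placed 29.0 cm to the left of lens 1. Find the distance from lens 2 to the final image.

Lens 1: 1/d_i1 = 1/f₁ − 1/d_o1 = 1/(39.0) − 1/(29.0) = -0.008842, so d_i1 = -113.1 cm.
The intermediate image is 113.1 cm to the left of lens 1 (virtual), which is 22.4 − (-113.1) = 135.5 cm to the left of lens 2, so d_o2 = +135.5 cm.
Lens 2: 1/d_i2 = 1/f₂ − 1/d_o2 = 1/(28.4) − 1/(135.5) = 0.02783, so d_i2 = 35.9 cm.
The final image is real, 35.9 cm to the right of lens 2 (overall magnification ≈ -1.0).

35.9 cm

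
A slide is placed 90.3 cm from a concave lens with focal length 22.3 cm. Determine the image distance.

For a concave lens, f = -22.3 cm.
Lens equation: 1/s_i = 1/f − 1/s_o = 1/(-22.30) − 1/(90.3) = -0.04484 − 0.01107 = -0.05592, so s_i = -17.9 cm.
The image is virtual, upright and reduced, on the same side as the object.

17.9 cm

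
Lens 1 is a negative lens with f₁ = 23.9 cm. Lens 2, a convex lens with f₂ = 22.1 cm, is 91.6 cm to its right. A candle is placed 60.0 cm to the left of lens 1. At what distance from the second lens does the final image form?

Lens 1 is diverging, so f₁ = −23.9 cm.
Lens 1: 1/d_i1 = 1/f₁ − 1/d_o1 = 1/(-23.9) − 1/(60.0) = -0.05851, so d_i1 = -17.09 cm.
The intermediate image is 17.09 cm to the left of lens 1 (virtual), which is 91.6 − (-17.09) = 108.7 cm to the left of lens 2, so d_o2 = +108.7 cm.
Lens 2: 1/d_i2 = 1/f₂ − 1/d_o2 = 1/(22.1) − 1/(108.7) = 0.03605, so d_i2 = 27.7 cm.
The final image is real, 27.7 cm to the right of lens 2 (overall magnification ≈ -0.073).

27.7 cm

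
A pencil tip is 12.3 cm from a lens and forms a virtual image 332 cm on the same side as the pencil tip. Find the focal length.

f = 12.8 cm (converging)

Virtual image ⇒ d_i = −332 cm.
1/f = 1/d_o + 1/d_i = 1/(12.3) + 1/(-332) = 0.07829, so f = 12.8 cm.
Since f is positive, the lens is converging.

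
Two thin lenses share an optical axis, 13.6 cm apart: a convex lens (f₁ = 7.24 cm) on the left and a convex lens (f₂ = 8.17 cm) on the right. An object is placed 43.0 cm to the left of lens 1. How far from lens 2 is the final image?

12.2 cm

Lens 1: 1/d_i1 = 1/f₁ − 1/d_o1 = 1/(7.24) − 1/(43.0) = 0.1149, so d_i1 = 8.706 cm.
The intermediate image is 8.706 cm to the right of lens 1, which is 13.6 − (8.706) = 4.894 cm to the left of lens 2, so d_o2 = +4.894 cm.
Lens 2: 1/d_i2 = 1/f₂ − 1/d_o2 = 1/(8.17) − 1/(4.894) = -0.08193, so d_i2 = -12.2 cm.
The final image is virtual, 12.2 cm to the left of lens 2 (overall magnification ≈ -0.50).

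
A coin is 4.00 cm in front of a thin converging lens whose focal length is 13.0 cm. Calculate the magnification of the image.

1/d_i = 1/f − 1/d_o = 1/(13.00) − 1/(4.00) = -0.1731, so d_i = -5.778 cm.
m = −d_i/d_o = −(-5.778)/(4.00) = +1.44.
The image is virtual, upright and enlarged, on the same side as the object.

m = +1.44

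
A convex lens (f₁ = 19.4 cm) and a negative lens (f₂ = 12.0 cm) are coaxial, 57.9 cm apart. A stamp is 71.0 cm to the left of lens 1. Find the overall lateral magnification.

m = -0.104

Lens 1: 1/d_i1 = 1/(19.4) − 1/(71.0) = 0.03746, so d_i1 = 26.69 cm; m₁ = −d_i1/d_o1 = -0.3759.
d_o2 = 57.9 − (26.69) = 31.21 cm.
f₂ = −12.0 cm (diverging).
Lens 2: 1/d_i2 = 1/(-12.0) − 1/(31.21) = -0.1154, so d_i2 = -8.667 cm; m₂ = −d_i2/d_o2 = +0.2777.
m = m₁·m₂ = (-0.3759)(+0.2777) = -0.104.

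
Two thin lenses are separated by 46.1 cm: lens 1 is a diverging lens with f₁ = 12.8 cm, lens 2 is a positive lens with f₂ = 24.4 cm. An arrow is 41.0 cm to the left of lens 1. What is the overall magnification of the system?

m = -0.185

f₁ = −12.8 cm (diverging).
Lens 1: 1/d_i1 = 1/(-12.8) − 1/(41.0) = -0.1025, so d_i1 = -9.755 cm; m₁ = −d_i1/d_o1 = +0.2379.
d_o2 = 46.1 − (-9.755) = 55.86 cm.
Lens 2: 1/d_i2 = 1/(24.4) − 1/(55.86) = 0.02308, so d_i2 = 43.32 cm; m₂ = −d_i2/d_o2 = -0.7756.
m = m₁·m₂ = (+0.2379)(-0.7756) = -0.185.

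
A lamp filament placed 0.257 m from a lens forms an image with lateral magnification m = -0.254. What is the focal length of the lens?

f = 0.0521 m (converging)

m = −d_i/d_o ⇒ d_i = −m·d_o = −(-0.254)·(0.257) = 0.06528 m.
1/f = 1/d_o + 1/d_i = 1/(0.257) + 1/(0.06528) = 19.21, so f = 0.0521 m.
Since f is positive, the lens is converging.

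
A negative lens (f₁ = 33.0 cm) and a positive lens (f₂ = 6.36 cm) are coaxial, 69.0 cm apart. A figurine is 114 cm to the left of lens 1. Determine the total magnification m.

f₁ = −33.0 cm (diverging).
Lens 1: 1/d_i1 = 1/(-33.0) − 1/(114) = -0.03907, so d_i1 = -25.59 cm; m₁ = −d_i1/d_o1 = +0.2245.
d_o2 = 69.0 − (-25.59) = 94.59 cm.
Lens 2: 1/d_i2 = 1/(6.36) − 1/(94.59) = 0.1467, so d_i2 = 6.818 cm; m₂ = −d_i2/d_o2 = -0.07208.
m = m₁·m₂ = (+0.2245)(-0.07208) = -0.0162.

m = -0.0162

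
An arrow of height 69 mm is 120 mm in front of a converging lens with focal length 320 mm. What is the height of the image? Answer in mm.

1/d_i = 1/f − 1/d_o = 1/(320.0) − 1/(120) = -0.005208, so d_i = -192.0 mm.
m = −d_i/d_o = +1.600.
|h_i| = |m|·h_o = 1.600 × 69 = 110 mm. The image is virtual, upright and enlarged, on the same side as the object.

110 mm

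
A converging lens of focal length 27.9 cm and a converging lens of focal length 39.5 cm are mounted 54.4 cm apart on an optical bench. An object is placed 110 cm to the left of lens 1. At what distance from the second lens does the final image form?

29.9 cm

Lens 1: 1/d_i1 = 1/f₁ − 1/d_o1 = 1/(27.9) − 1/(110) = 0.02675, so d_i1 = 37.38 cm.
The intermediate image is 37.38 cm to the right of lens 1, which is 54.4 − (37.38) = 17.02 cm to the left of lens 2, so d_o2 = +17.02 cm.
Lens 2: 1/d_i2 = 1/f₂ − 1/d_o2 = 1/(39.5) − 1/(17.02) = -0.03344, so d_i2 = -29.9 cm.
The final image is virtual, 29.9 cm to the left of lens 2 (overall magnification ≈ -0.60).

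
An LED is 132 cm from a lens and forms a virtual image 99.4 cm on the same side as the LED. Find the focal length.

f = -402 cm (diverging)

Virtual image ⇒ d_i = −99.4 cm.
1/f = 1/d_o + 1/d_i = 1/(132) + 1/(-99.4) = -0.002485, so f = -402 cm.
Since f is negative, the lens is diverging.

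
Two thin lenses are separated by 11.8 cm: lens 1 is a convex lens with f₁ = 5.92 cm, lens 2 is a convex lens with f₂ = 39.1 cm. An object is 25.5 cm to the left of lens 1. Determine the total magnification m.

Lens 1: 1/d_i1 = 1/(5.92) − 1/(25.5) = 0.1297, so d_i1 = 7.710 cm; m₁ = −d_i1/d_o1 = -0.3024.
d_o2 = 11.8 − (7.710) = 4.090 cm.
Lens 2: 1/d_i2 = 1/(39.1) − 1/(4.090) = -0.2189, so d_i2 = -4.568 cm; m₂ = −d_i2/d_o2 = +1.117.
m = m₁·m₂ = (-0.3024)(+1.117) = -0.338.

m = -0.338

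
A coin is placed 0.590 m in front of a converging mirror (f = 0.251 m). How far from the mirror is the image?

Mirror equation: 1/s_i = 1/f − 1/s_o = 1/(0.2510) − 1/(0.590) = 3.984 − 1.695 = 2.289, so s_i = 0.437 m.
The image is real, inverted and reduced, in front of the mirror.

0.437 m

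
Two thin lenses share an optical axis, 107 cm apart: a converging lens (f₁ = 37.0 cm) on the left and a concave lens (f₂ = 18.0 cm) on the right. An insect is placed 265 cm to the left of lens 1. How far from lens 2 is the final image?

Lens 1: 1/d_i1 = 1/f₁ − 1/d_o1 = 1/(37.0) − 1/(265) = 0.02325, so d_i1 = 43.00 cm.
The intermediate image is 43.00 cm to the right of lens 1, which is 107 − (43.00) = 64.00 cm to the left of lens 2, so d_o2 = +64.00 cm.
Lens 2 is diverging, so f₂ = −18.0 cm.
Lens 2: 1/d_i2 = 1/f₂ − 1/d_o2 = 1/(-18.0) − 1/(64.00) = -0.07118, so d_i2 = -14.0 cm.
The final image is virtual, 14.0 cm to the left of lens 2 (overall magnification ≈ -0.036).

14.0 cm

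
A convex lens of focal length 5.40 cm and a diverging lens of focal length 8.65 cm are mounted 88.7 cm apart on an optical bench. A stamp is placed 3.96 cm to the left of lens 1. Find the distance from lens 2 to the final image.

Lens 1: 1/d_i1 = 1/f₁ − 1/d_o1 = 1/(5.40) − 1/(3.96) = -0.06734, so d_i1 = -14.85 cm.
The intermediate image is 14.85 cm to the left of lens 1 (virtual), which is 88.7 − (-14.85) = 103.5 cm to the left of lens 2, so d_o2 = +103.5 cm.
Lens 2 is diverging, so f₂ = −8.65 cm.
Lens 2: 1/d_i2 = 1/f₂ − 1/d_o2 = 1/(-8.65) − 1/(103.5) = -0.1253, so d_i2 = -7.98 cm.
The final image is virtual, 7.98 cm to the left of lens 2 (overall magnification ≈ 0.29).

7.98 cm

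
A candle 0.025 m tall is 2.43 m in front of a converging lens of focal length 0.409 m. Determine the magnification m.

m = -0.202

1/d_i = 1/f − 1/d_o = 1/(0.4090) − 1/(2.43) = 2.033, so d_i = 0.4918 m.
m = −d_i/d_o = −(0.4918)/(2.43) = -0.202.
The image is real, inverted and reduced, on the far side of the lens.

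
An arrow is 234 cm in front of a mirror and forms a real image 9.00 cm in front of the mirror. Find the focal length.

f = 8.67 cm (concave)

Real image ⇒ d_i = +9.00 cm.
1/f = 1/d_o + 1/d_i = 1/(234) + 1/(9.00) = 0.1154, so f = 8.67 cm.
Since f is positive, the mirror is concave.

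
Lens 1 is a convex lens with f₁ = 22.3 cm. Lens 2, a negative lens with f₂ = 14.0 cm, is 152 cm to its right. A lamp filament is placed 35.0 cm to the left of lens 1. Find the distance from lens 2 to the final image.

12.1 cm

Lens 1: 1/d_i1 = 1/f₁ − 1/d_o1 = 1/(22.3) − 1/(35.0) = 0.01627, so d_i1 = 61.46 cm.
The intermediate image is 61.46 cm to the right of lens 1, which is 152 − (61.46) = 90.54 cm to the left of lens 2, so d_o2 = +90.54 cm.
Lens 2 is diverging, so f₂ = −14.0 cm.
Lens 2: 1/d_i2 = 1/f₂ − 1/d_o2 = 1/(-14.0) − 1/(90.54) = -0.08247, so d_i2 = -12.1 cm.
The final image is virtual, 12.1 cm to the left of lens 2 (overall magnification ≈ -0.24).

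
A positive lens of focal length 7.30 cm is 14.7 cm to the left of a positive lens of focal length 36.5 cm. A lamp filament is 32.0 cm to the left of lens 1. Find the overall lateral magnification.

Lens 1: 1/d_i1 = 1/(7.30) − 1/(32.0) = 0.1057, so d_i1 = 9.457 cm; m₁ = −d_i1/d_o1 = -0.2955.
d_o2 = 14.7 − (9.457) = 5.243 cm.
Lens 2: 1/d_i2 = 1/(36.5) − 1/(5.243) = -0.1633, so d_i2 = -6.122 cm; m₂ = −d_i2/d_o2 = +1.168.
m = m₁·m₂ = (-0.2955)(+1.168) = -0.345.

m = -0.345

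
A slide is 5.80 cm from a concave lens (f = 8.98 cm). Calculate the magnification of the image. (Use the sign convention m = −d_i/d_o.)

m = +0.608

For a concave lens, f = -8.98 cm.
1/d_i = 1/f − 1/d_o = 1/(-8.980) − 1/(5.80) = -0.2838, so d_i = -3.524 cm.
m = −d_i/d_o = −(-3.524)/(5.80) = +0.608.
The image is virtual, upright and reduced, on the same side as the object.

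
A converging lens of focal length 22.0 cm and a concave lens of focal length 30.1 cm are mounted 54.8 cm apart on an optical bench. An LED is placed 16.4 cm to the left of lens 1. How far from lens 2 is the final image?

24.0 cm

Lens 1: 1/d_i1 = 1/f₁ − 1/d_o1 = 1/(22.0) − 1/(16.4) = -0.01552, so d_i1 = -64.43 cm.
The intermediate image is 64.43 cm to the left of lens 1 (virtual), which is 54.8 − (-64.43) = 119.2 cm to the left of lens 2, so d_o2 = +119.2 cm.
Lens 2 is diverging, so f₂ = −30.1 cm.
Lens 2: 1/d_i2 = 1/f₂ − 1/d_o2 = 1/(-30.1) − 1/(119.2) = -0.04161, so d_i2 = -24.0 cm.
The final image is virtual, 24.0 cm to the left of lens 2 (overall magnification ≈ 0.79).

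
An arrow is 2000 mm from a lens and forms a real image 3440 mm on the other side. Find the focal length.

f = 1260 mm (converging)

Real image ⇒ d_i = +3440 mm.
1/f = 1/d_o + 1/d_i = 1/(2000) + 1/(3440) = 0.0007907, so f = 1260 mm.
Since f is positive, the lens is converging.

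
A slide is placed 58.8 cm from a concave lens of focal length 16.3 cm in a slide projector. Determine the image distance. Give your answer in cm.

For a concave lens, f = -16.3 cm.
Lens equation: 1/d_i = 1/f − 1/d_o = 1/(-16.30) − 1/(58.8) = -0.06135 − 0.01701 = -0.07836, so d_i = -12.8 cm.
The image is virtual, upright and reduced, on the same side as the object.

12.8 cm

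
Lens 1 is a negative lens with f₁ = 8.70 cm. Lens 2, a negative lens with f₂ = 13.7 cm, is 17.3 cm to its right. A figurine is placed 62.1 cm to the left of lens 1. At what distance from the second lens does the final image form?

8.84 cm

Lens 1 is diverging, so f₁ = −8.70 cm.
Lens 1: 1/d_i1 = 1/f₁ − 1/d_o1 = 1/(-8.70) − 1/(62.1) = -0.1310, so d_i1 = -7.631 cm.
The intermediate image is 7.631 cm to the left of lens 1 (virtual), which is 17.3 − (-7.631) = 24.93 cm to the left of lens 2, so d_o2 = +24.93 cm.
Lens 2 is diverging, so f₂ = −13.7 cm.
Lens 2: 1/d_i2 = 1/f₂ − 1/d_o2 = 1/(-13.7) − 1/(24.93) = -0.1131, so d_i2 = -8.84 cm.
The final image is virtual, 8.84 cm to the left of lens 2 (overall magnification ≈ 0.044).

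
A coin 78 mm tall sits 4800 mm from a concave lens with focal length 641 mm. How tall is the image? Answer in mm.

For a concave lens, f = -641 mm.
1/d_i = 1/f − 1/d_o = 1/(-641.0) − 1/(4800) = -0.001768, so d_i = -565.5 mm.
m = −d_i/d_o = +0.1178.
|h_i| = |m|·h_o = 0.1178 × 78 = 9.19 mm. The image is virtual, upright and reduced, on the same side as the object.

9.19 mm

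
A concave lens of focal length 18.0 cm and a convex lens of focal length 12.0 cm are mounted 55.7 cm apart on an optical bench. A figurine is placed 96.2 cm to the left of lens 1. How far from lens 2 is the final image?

14.4 cm

Lens 1 is diverging, so f₁ = −18.0 cm.
Lens 1: 1/d_i1 = 1/f₁ − 1/d_o1 = 1/(-18.0) − 1/(96.2) = -0.06595, so d_i1 = -15.16 cm.
The intermediate image is 15.16 cm to the left of lens 1 (virtual), which is 55.7 − (-15.16) = 70.86 cm to the left of lens 2, so d_o2 = +70.86 cm.
Lens 2: 1/d_i2 = 1/f₂ − 1/d_o2 = 1/(12.0) − 1/(70.86) = 0.06922, so d_i2 = 14.4 cm.
The final image is real, 14.4 cm to the right of lens 2 (overall magnification ≈ -0.032).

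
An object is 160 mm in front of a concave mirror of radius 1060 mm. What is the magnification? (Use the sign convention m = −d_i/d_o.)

m = +1.43

f = R/2 = 1060/2 = 530.0 mm.
1/d_i = 1/f − 1/d_o = 1/(530.0) − 1/(160) = -0.004363, so d_i = -229.2 mm.
m = −d_i/d_o = −(-229.2)/(160) = +1.43.
The image is virtual, upright and enlarged, behind the mirror.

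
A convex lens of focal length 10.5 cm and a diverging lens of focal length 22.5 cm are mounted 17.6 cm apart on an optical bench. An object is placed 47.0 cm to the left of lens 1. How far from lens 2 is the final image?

3.45 cm

Lens 1: 1/d_i1 = 1/f₁ − 1/d_o1 = 1/(10.5) − 1/(47.0) = 0.07396, so d_i1 = 13.52 cm.
The intermediate image is 13.52 cm to the right of lens 1, which is 17.6 − (13.52) = 4.080 cm to the left of lens 2, so d_o2 = +4.080 cm.
Lens 2 is diverging, so f₂ = −22.5 cm.
Lens 2: 1/d_i2 = 1/f₂ − 1/d_o2 = 1/(-22.5) − 1/(4.080) = -0.2895, so d_i2 = -3.45 cm.
The final image is virtual, 3.45 cm to the left of lens 2 (overall magnification ≈ -0.24).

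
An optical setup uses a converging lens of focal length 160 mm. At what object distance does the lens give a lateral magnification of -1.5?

267 mm

m = −d_i/d_o ⇒ d_i = −m·d_o.
1/f = 1/d_o + 1/d_i = 1/d_o − 1/(m·d_o) = (1 − 1/m)/d_o, so d_o = f(1 − 1/m) = (160.0)(1 − 1/(-1.5)) = 267 mm.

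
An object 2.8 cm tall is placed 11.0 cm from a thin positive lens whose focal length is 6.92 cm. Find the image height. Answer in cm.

1/d_i = 1/f − 1/d_o = 1/(6.920) − 1/(11.0) = 0.05360, so d_i = 18.66 cm.
m = −d_i/d_o = -1.696.
|h_i| = |m|·h_o = 1.696 × 2.8 = 4.75 cm. The image is real, inverted and enlarged, on the far side of the lens.

4.75 cm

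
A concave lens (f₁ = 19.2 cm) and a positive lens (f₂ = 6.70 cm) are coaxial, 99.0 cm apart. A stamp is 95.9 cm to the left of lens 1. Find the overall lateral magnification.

f₁ = −19.2 cm (diverging).
Lens 1: 1/d_i1 = 1/(-19.2) − 1/(95.9) = -0.06251, so d_i1 = -16.00 cm; m₁ = −d_i1/d_o1 = +0.1668.
d_o2 = 99.0 − (-16.00) = 115.0 cm.
Lens 2: 1/d_i2 = 1/(6.70) − 1/(115.0) = 0.1406, so d_i2 = 7.114 cm; m₂ = −d_i2/d_o2 = -0.06187.
m = m₁·m₂ = (+0.1668)(-0.06187) = -0.0103.

m = -0.0103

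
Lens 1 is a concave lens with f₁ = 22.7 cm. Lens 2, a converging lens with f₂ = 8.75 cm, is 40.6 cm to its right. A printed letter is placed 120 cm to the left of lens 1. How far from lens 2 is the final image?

10.3 cm

Lens 1 is diverging, so f₁ = −22.7 cm.
Lens 1: 1/d_i1 = 1/f₁ − 1/d_o1 = 1/(-22.7) − 1/(120) = -0.05239, so d_i1 = -19.09 cm.
The intermediate image is 19.09 cm to the left of lens 1 (virtual), which is 40.6 − (-19.09) = 59.69 cm to the left of lens 2, so d_o2 = +59.69 cm.
Lens 2: 1/d_i2 = 1/f₂ − 1/d_o2 = 1/(8.75) − 1/(59.69) = 0.09753, so d_i2 = 10.3 cm.
The final image is real, 10.3 cm to the right of lens 2 (overall magnification ≈ -0.027).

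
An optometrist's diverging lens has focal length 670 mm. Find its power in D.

For a diverging lens, f = −670 mm.
f = -67.0 cm = -0.670 m.
P = 1/f = 1/(-0.670 m) = -1.49 D.

P = -1.49 D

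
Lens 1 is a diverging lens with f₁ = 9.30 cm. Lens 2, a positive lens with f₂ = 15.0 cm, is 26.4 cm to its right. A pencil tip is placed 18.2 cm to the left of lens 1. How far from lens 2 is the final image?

27.8 cm

Lens 1 is diverging, so f₁ = −9.30 cm.
Lens 1: 1/d_i1 = 1/f₁ − 1/d_o1 = 1/(-9.30) − 1/(18.2) = -0.1625, so d_i1 = -6.155 cm.
The intermediate image is 6.155 cm to the left of lens 1 (virtual), which is 26.4 − (-6.155) = 32.55 cm to the left of lens 2, so d_o2 = +32.55 cm.
Lens 2: 1/d_i2 = 1/f₂ − 1/d_o2 = 1/(15.0) − 1/(32.55) = 0.03594, so d_i2 = 27.8 cm.
The final image is real, 27.8 cm to the right of lens 2 (overall magnification ≈ -0.29).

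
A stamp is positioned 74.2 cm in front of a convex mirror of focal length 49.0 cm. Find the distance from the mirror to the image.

29.5 cm

For a convex mirror, f = -49.0 cm.
Mirror equation: 1/v = 1/f − 1/u = 1/(-49.00) − 1/(74.2) = -0.02041 − 0.01348 = -0.03389, so v = -29.5 cm.
The image is virtual, upright and reduced, behind the mirror.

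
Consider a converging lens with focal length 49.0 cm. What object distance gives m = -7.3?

m = −d_i/d_o ⇒ d_i = −m·d_o.
1/f = 1/d_o + 1/d_i = 1/d_o − 1/(m·d_o) = (1 − 1/m)/d_o, so d_o = f(1 − 1/m) = (49.00)(1 − 1/(-7.3)) = 55.7 cm.

55.7 cm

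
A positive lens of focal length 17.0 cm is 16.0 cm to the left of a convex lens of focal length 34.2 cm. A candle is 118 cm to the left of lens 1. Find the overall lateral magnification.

m = -0.151

Lens 1: 1/d_i1 = 1/(17.0) − 1/(118) = 0.05035, so d_i1 = 19.86 cm; m₁ = −d_i1/d_o1 = -0.1683.
d_o2 = 16.0 − (19.86) = -3.860 cm (virtual object).
Lens 2: 1/d_i2 = 1/(34.2) − 1/(-3.860) = 0.2883, so d_i2 = 3.469 cm; m₂ = −d_i2/d_o2 = +0.8986.
m = m₁·m₂ = (-0.1683)(+0.8986) = -0.151.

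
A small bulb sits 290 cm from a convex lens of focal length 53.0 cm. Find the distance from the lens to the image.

64.9 cm

Lens equation: 1/q = 1/f − 1/p = 1/(53.00) − 1/(290) = 0.01887 − 0.003448 = 0.01542, so q = 64.9 cm.
The image is real, inverted and reduced, on the far side of the lens.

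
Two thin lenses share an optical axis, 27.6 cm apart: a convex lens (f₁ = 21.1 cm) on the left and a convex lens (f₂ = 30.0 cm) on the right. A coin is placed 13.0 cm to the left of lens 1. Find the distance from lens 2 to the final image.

Lens 1: 1/d_i1 = 1/f₁ − 1/d_o1 = 1/(21.1) − 1/(13.0) = -0.02953, so d_i1 = -33.86 cm.
The intermediate image is 33.86 cm to the left of lens 1 (virtual), which is 27.6 − (-33.86) = 61.46 cm to the left of lens 2, so d_o2 = +61.46 cm.
Lens 2: 1/d_i2 = 1/f₂ − 1/d_o2 = 1/(30.0) − 1/(61.46) = 0.01706, so d_i2 = 58.6 cm.
The final image is real, 58.6 cm to the right of lens 2 (overall magnification ≈ -2.5).

58.6 cm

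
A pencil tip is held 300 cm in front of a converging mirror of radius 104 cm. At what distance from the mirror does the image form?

62.9 cm

f = R/2 = 104/2 = 52.00 cm.
Mirror equation: 1/d_i = 1/f − 1/d_o = 1/(52.00) − 1/(300) = 0.01923 − 0.003333 = 0.01590, so d_i = 62.9 cm.
The image is real, inverted and reduced, in front of the mirror.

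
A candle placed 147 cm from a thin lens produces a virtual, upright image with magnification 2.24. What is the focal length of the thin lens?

f = 266 cm (converging)

m = −d_i/d_o ⇒ d_i = −m·d_o = −(+2.24)·(147) = -329.3 cm.
1/f = 1/d_o + 1/d_i = 1/(147) + 1/(-329.3) = 0.003766, so f = 266 cm.
Since f is positive, the thin lens is converging.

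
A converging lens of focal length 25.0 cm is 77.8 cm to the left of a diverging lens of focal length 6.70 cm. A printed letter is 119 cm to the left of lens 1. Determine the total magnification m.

Lens 1: 1/d_i1 = 1/(25.0) − 1/(119) = 0.03160, so d_i1 = 31.65 cm; m₁ = −d_i1/d_o1 = -0.2660.
d_o2 = 77.8 − (31.65) = 46.15 cm.
f₂ = −6.70 cm (diverging).
Lens 2: 1/d_i2 = 1/(-6.70) − 1/(46.15) = -0.1709, so d_i2 = -5.851 cm; m₂ = −d_i2/d_o2 = +0.1268.
m = m₁·m₂ = (-0.2660)(+0.1268) = -0.0337.

m = -0.0337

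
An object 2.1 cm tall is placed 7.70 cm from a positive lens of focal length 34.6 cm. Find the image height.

2.70 cm

1/d_i = 1/f − 1/d_o = 1/(34.60) − 1/(7.70) = -0.1010, so d_i = -9.904 cm.
m = −d_i/d_o = +1.286.
|h_i| = |m|·h_o = 1.286 × 2.1 = 2.70 cm. The image is virtual, upright and enlarged, on the same side as the object.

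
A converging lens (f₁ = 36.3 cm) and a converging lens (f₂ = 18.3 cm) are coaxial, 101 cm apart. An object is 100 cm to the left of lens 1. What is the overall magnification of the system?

m = +0.406

Lens 1: 1/d_i1 = 1/(36.3) − 1/(100) = 0.01755, so d_i1 = 56.99 cm; m₁ = −d_i1/d_o1 = -0.5699.
d_o2 = 101 − (56.99) = 44.01 cm.
Lens 2: 1/d_i2 = 1/(18.3) − 1/(44.01) = 0.03192, so d_i2 = 31.33 cm; m₂ = −d_i2/d_o2 = -0.7118.
m = m₁·m₂ = (-0.5699)(-0.7118) = +0.406.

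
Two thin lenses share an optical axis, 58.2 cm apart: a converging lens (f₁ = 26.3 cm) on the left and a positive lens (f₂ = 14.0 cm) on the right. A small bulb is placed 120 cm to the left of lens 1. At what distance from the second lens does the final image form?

32.6 cm

Lens 1: 1/d_i1 = 1/f₁ − 1/d_o1 = 1/(26.3) − 1/(120) = 0.02969, so d_i1 = 33.68 cm.
The intermediate image is 33.68 cm to the right of lens 1, which is 58.2 − (33.68) = 24.52 cm to the left of lens 2, so d_o2 = +24.52 cm.
Lens 2: 1/d_i2 = 1/f₂ − 1/d_o2 = 1/(14.0) − 1/(24.52) = 0.03065, so d_i2 = 32.6 cm.
The final image is real, 32.6 cm to the right of lens 2 (overall magnification ≈ 0.37).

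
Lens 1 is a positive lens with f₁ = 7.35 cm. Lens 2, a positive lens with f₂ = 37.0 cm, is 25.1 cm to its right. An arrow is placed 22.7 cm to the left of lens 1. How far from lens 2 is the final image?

Lens 1: 1/d_i1 = 1/f₁ − 1/d_o1 = 1/(7.35) − 1/(22.7) = 0.09200, so d_i1 = 10.87 cm.
The intermediate image is 10.87 cm to the right of lens 1, which is 25.1 − (10.87) = 14.23 cm to the left of lens 2, so d_o2 = +14.23 cm.
Lens 2: 1/d_i2 = 1/f₂ − 1/d_o2 = 1/(37.0) − 1/(14.23) = -0.04325, so d_i2 = -23.1 cm.
The final image is virtual, 23.1 cm to the left of lens 2 (overall magnification ≈ -0.78).

23.1 cm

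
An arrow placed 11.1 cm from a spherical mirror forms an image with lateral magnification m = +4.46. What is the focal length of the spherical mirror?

f = 14.3 cm (concave)

m = −d_i/d_o ⇒ d_i = −m·d_o = −(+4.46)·(11.1) = -49.51 cm.
1/f = 1/d_o + 1/d_i = 1/(11.1) + 1/(-49.51) = 0.06989, so f = 14.3 cm.
Since f is positive, the spherical mirror is concave.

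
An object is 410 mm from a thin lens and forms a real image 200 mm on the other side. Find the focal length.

Real image ⇒ d_i = +200 mm.
1/f = 1/d_o + 1/d_i = 1/(410) + 1/(200) = 0.007439, so f = 134 mm.
Since f is positive, the thin lens is converging.

f = 134 mm (converging)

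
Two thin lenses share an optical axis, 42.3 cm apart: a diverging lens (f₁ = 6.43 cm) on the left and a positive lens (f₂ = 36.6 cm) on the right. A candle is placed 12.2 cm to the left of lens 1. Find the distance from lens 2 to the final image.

172 cm

Lens 1 is diverging, so f₁ = −6.43 cm.
Lens 1: 1/d_i1 = 1/f₁ − 1/d_o1 = 1/(-6.43) − 1/(12.2) = -0.2375, so d_i1 = -4.211 cm.
The intermediate image is 4.211 cm to the left of lens 1 (virtual), which is 42.3 − (-4.211) = 46.51 cm to the left of lens 2, so d_o2 = +46.51 cm.
Lens 2: 1/d_i2 = 1/f₂ − 1/d_o2 = 1/(36.6) − 1/(46.51) = 0.005822, so d_i2 = 172 cm.
The final image is real, 172 cm to the right of lens 2 (overall magnification ≈ -1.3).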